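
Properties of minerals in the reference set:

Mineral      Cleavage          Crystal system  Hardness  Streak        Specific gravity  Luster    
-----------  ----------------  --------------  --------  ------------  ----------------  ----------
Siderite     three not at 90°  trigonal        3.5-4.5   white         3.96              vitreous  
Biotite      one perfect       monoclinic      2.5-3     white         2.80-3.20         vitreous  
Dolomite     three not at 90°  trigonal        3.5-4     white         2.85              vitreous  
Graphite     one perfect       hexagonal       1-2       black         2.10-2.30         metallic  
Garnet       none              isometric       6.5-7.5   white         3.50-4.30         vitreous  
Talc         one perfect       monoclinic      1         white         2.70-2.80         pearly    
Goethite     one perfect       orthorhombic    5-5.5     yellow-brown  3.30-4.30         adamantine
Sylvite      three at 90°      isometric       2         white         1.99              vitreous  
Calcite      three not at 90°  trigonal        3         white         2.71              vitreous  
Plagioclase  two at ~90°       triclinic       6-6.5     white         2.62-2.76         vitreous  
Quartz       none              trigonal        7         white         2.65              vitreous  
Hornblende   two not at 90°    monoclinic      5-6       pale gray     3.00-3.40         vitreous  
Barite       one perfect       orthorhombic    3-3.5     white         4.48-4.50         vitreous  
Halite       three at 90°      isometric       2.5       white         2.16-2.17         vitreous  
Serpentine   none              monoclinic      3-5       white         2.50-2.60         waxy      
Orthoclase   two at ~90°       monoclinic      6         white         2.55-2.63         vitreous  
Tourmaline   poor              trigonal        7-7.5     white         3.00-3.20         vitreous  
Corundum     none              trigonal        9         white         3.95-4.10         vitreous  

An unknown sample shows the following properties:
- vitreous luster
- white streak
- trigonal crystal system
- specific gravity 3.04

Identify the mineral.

Vitreous luster excludes Graphite, Talc, Goethite, Serpentine.
White streak excludes Hornblende.
Trigonal crystal system: narrows the field to Siderite, Dolomite, Calcite, Quartz, Tourmaline, Corundum.
Specific gravity 3.04: only Tourmaline remains.
Tourmaline is the sole remaining match.

Tourmaline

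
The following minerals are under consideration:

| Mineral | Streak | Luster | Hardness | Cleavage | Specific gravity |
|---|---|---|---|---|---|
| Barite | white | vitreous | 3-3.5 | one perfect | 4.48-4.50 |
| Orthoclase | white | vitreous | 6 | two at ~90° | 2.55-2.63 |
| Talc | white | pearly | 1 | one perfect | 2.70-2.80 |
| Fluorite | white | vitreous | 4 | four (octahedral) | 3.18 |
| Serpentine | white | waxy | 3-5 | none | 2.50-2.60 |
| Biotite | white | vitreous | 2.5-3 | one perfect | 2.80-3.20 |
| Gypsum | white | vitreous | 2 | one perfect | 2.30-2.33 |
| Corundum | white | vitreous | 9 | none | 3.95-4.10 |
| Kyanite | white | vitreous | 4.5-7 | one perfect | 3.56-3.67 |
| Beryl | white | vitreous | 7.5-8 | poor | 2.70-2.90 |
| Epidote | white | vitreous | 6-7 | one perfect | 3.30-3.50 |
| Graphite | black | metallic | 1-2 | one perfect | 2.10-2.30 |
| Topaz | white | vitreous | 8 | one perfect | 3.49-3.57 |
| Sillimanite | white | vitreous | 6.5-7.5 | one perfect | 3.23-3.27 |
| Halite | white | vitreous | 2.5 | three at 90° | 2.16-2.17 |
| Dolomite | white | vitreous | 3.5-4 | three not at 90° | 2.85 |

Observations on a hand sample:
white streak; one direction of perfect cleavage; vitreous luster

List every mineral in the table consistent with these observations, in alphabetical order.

Barite, Biotite, Epidote, Gypsum, Kyanite, Sillimanite, Topaz

White streak excludes Graphite.
One direction of perfect cleavage — leaves Barite, Talc, Biotite, Gypsum, Kyanite, Epidote, Topaz, Sillimanite.
Vitreous luster is inconsistent with Talc.
Consistent with every observation: Barite, Biotite, Epidote, Gypsum, Kyanite, Sillimanite, Topaz.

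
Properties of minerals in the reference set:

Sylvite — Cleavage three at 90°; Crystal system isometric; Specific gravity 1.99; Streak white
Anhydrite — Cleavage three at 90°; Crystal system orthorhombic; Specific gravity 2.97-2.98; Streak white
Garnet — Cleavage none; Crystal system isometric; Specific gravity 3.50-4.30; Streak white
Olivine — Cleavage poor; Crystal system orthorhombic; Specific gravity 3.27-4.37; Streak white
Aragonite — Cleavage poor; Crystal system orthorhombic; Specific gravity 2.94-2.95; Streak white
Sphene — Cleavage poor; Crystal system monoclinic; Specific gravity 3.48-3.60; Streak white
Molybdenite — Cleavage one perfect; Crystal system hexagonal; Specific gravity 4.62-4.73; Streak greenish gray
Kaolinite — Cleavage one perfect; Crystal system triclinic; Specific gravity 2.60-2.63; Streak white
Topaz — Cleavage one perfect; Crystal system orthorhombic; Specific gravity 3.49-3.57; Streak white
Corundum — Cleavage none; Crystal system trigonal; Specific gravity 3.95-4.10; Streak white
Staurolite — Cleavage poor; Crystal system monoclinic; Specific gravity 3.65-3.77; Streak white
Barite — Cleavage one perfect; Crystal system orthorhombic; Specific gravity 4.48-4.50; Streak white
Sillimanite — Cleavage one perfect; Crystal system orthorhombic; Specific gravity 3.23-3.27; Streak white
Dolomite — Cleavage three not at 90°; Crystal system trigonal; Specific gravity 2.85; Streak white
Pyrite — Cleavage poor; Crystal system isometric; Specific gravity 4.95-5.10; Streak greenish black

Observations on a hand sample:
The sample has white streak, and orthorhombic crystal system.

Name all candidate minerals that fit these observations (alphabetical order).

Anhydrite, Aragonite, Barite, Olivine, Sillimanite, Topaz

White streak is inconsistent with Molybdenite, Pyrite.
Orthorhombic crystal system: Anhydrite, Olivine, Aragonite, Topaz, Barite, Sillimanite remain.
Consistent with every observation: Anhydrite, Aragonite, Barite, Olivine, Sillimanite, Topaz.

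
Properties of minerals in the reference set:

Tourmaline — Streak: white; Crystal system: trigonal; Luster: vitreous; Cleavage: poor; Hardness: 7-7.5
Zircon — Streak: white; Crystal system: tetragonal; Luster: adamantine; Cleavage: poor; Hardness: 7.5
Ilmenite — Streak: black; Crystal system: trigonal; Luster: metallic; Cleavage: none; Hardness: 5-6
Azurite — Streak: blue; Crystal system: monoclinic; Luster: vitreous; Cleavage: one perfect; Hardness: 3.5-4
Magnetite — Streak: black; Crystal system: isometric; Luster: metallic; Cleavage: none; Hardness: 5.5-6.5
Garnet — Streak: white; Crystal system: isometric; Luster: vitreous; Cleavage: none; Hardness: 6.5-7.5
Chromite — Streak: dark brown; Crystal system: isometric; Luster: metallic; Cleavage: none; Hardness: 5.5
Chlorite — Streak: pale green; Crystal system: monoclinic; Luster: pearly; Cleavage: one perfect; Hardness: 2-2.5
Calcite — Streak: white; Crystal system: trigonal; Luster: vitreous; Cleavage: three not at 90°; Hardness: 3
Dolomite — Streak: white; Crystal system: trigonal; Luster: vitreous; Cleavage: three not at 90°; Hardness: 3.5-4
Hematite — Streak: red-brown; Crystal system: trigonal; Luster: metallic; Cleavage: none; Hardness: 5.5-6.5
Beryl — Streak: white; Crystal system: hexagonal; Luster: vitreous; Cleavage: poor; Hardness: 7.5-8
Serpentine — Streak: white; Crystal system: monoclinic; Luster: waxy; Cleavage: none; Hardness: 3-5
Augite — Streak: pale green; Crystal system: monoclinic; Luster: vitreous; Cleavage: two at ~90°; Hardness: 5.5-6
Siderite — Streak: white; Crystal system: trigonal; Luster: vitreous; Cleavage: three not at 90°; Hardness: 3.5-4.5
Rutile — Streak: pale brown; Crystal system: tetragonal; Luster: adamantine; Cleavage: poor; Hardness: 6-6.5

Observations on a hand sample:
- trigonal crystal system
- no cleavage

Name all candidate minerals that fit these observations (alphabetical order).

Trigonal crystal system — Tourmaline, Ilmenite, Calcite, Dolomite, Hematite, Siderite remain.
No cleavage — narrows the field to Ilmenite, Hematite.
Remaining candidates: Hematite, Ilmenite.

Hematite, Ilmenite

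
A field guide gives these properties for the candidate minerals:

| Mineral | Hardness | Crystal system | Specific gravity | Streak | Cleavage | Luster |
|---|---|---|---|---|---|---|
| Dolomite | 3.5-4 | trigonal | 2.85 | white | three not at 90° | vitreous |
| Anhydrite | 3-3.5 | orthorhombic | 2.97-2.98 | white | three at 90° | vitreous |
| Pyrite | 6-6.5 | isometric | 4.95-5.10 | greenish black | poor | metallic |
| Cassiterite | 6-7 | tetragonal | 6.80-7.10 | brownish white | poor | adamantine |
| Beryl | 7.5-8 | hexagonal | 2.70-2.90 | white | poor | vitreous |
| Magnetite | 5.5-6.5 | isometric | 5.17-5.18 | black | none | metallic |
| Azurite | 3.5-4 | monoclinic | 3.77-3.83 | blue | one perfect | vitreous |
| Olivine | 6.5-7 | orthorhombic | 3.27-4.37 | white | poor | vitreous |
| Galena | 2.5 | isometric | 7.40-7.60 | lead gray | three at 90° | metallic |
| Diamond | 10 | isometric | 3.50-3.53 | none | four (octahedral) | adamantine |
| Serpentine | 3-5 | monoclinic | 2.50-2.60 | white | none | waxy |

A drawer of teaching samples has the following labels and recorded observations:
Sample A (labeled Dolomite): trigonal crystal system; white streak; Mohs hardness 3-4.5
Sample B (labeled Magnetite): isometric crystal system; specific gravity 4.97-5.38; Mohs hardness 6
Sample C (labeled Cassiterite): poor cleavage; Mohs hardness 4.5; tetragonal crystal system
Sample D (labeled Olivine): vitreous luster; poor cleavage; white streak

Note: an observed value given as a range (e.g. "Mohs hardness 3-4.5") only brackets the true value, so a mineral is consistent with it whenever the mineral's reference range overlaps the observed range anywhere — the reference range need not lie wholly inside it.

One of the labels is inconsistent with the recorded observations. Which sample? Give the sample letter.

C

Sample A: every observation is compatible with the reference values for Dolomite.
Sample B: every observation is compatible with the reference values for Magnetite.
Sample C: Cassiterite has hardness 6-7, but the record shows Mohs hardness 4.5 — this label is wrong.
Sample D: every observation is compatible with the reference values for Olivine.
Sample C is the mislabeled one.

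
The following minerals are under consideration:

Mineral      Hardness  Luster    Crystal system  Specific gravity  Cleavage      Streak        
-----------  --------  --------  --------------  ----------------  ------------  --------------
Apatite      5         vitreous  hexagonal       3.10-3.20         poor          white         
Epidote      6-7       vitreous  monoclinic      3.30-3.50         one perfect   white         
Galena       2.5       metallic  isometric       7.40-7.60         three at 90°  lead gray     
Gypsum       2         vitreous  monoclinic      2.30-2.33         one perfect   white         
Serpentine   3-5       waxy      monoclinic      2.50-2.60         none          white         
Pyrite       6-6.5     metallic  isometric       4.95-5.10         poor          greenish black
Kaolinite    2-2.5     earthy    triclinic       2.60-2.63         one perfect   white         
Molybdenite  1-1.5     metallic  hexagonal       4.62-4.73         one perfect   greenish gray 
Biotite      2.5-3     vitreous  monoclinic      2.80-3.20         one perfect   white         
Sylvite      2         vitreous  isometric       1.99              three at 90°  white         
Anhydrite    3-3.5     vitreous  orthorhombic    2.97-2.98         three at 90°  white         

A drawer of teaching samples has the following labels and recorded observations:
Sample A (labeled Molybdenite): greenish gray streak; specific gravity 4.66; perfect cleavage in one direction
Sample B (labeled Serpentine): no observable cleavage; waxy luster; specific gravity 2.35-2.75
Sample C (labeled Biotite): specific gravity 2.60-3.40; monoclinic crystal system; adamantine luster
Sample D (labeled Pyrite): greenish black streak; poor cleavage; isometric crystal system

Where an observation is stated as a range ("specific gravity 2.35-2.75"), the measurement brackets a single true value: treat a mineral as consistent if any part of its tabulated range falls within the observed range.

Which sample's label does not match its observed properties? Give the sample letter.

Sample A: all recorded properties match Molybdenite.
Sample B: all recorded properties match Serpentine.
Sample C: Biotite has vitreous luster, but the record shows adamantine luster — this label is wrong.
Sample D: all recorded properties match Pyrite.
Only sample C is inconsistent with its label.

C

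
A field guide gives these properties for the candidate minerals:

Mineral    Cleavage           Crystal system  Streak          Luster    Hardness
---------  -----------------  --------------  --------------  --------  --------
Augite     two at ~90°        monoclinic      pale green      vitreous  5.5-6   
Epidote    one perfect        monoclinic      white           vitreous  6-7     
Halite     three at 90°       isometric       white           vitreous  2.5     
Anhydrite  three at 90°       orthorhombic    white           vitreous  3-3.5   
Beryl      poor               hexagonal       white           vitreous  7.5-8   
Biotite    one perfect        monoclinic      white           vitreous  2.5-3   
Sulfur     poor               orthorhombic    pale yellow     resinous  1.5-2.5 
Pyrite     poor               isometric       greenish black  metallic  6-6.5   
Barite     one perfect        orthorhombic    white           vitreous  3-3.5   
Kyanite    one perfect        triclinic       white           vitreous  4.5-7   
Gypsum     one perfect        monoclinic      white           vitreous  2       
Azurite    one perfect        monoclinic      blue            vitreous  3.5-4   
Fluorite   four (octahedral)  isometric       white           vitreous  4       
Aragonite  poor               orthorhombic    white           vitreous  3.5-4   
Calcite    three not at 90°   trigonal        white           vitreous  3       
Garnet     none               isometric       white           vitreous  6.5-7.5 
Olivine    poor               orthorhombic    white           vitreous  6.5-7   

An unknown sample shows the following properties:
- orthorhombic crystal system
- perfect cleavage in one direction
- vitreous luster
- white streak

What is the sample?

Orthorhombic crystal system — narrows the field to Anhydrite, Sulfur, Barite, Aragonite, Olivine.
Perfect cleavage in one direction — only Barite remains.
Vitreous luster — consistent with all remaining minerals.
White streak — every remaining candidate is consistent.
Only Barite satisfies all observations.

Barite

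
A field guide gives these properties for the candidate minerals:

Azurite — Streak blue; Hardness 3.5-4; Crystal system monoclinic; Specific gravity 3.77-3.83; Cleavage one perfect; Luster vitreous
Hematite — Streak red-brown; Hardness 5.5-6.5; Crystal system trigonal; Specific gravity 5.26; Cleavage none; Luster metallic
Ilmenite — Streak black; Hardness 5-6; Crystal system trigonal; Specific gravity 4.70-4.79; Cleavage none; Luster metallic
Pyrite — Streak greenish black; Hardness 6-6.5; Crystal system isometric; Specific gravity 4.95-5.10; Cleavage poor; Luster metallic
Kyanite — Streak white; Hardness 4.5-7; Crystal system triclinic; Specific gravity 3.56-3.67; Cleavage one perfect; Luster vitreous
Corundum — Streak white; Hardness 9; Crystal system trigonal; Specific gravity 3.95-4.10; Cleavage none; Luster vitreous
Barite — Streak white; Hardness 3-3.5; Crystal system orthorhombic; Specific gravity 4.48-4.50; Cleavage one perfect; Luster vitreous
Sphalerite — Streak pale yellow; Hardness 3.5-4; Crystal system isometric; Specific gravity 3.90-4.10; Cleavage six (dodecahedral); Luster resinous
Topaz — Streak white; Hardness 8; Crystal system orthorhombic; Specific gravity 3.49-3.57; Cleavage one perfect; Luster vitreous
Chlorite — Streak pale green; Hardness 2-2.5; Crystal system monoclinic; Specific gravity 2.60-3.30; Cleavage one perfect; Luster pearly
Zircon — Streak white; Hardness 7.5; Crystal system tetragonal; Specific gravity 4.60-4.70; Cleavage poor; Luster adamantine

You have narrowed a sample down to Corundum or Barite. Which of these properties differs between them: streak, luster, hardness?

hardness

Streak: both white — identical.
Luster: both vitreous — identical.
Hardness: Corundum 9, Barite 3-3.5 — distinct.
Hardness is the diagnostic property here.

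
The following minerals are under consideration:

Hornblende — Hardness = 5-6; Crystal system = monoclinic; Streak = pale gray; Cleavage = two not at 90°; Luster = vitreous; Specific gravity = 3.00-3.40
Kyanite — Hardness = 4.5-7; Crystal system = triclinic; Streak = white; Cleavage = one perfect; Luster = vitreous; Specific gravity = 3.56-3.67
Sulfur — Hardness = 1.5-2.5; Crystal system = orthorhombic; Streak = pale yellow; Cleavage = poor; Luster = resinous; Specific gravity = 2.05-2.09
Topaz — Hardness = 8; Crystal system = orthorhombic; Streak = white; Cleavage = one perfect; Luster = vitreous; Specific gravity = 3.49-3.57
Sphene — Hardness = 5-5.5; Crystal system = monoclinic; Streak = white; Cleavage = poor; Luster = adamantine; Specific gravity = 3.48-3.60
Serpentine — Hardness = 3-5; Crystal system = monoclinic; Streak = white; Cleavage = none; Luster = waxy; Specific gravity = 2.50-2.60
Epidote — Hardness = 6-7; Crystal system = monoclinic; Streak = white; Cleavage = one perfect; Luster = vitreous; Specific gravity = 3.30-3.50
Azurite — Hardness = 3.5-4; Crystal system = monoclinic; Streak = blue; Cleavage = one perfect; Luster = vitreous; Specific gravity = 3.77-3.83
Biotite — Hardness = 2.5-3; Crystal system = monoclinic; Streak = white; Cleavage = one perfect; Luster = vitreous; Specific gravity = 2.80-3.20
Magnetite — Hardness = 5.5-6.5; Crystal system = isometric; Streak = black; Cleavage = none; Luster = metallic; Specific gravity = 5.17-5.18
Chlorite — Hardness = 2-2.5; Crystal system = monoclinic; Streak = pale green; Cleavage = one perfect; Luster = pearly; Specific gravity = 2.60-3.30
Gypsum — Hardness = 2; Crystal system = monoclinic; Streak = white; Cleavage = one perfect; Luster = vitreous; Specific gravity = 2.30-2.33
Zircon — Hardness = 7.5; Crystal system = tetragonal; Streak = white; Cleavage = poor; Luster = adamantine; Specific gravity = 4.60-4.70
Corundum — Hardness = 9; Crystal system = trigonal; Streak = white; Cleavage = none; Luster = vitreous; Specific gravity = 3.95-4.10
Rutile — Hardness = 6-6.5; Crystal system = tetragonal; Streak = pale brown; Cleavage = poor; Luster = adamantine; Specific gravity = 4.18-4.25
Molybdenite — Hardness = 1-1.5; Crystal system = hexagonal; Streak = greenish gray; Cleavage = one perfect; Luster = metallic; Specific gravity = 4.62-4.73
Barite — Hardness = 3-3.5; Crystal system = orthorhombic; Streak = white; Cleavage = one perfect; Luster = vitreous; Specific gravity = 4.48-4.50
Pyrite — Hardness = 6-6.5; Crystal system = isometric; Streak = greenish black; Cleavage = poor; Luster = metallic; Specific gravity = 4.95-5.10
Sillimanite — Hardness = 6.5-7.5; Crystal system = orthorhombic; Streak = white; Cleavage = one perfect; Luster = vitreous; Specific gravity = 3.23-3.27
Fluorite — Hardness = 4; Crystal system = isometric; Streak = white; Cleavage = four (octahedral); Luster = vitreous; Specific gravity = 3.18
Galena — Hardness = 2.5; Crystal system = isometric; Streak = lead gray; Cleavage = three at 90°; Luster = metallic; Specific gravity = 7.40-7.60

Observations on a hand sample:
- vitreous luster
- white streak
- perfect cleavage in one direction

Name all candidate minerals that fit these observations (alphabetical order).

Barite, Biotite, Epidote, Gypsum, Kyanite, Sillimanite, Topaz

Vitreous luster: Hornblende, Kyanite, Topaz, Epidote, Azurite, Biotite, Gypsum, Corundum, Barite, Sillimanite, Fluorite remain.
White streak is inconsistent with Hornblende, Azurite.
Perfect cleavage in one direction eliminates Corundum, Fluorite.
Consistent with every observation: Barite, Biotite, Epidote, Gypsum, Kyanite, Sillimanite, Topaz.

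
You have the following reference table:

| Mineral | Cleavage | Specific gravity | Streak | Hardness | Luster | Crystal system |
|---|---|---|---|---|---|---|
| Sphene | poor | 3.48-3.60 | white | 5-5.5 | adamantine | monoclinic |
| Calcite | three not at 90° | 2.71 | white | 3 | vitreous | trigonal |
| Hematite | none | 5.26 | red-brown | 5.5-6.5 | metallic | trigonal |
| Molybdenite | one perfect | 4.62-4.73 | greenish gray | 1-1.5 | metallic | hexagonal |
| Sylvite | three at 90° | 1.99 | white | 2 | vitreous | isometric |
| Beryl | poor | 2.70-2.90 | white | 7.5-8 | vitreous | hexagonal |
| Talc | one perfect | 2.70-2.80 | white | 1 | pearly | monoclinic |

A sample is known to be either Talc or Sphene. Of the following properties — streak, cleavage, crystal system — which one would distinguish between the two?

Streak: both white — same for both.
Cleavage: Talc one perfect, Sphene poor — different.
Crystal system: both monoclinic — same for both.
Of the listed properties, cleavage is the one that separates them.

cleavage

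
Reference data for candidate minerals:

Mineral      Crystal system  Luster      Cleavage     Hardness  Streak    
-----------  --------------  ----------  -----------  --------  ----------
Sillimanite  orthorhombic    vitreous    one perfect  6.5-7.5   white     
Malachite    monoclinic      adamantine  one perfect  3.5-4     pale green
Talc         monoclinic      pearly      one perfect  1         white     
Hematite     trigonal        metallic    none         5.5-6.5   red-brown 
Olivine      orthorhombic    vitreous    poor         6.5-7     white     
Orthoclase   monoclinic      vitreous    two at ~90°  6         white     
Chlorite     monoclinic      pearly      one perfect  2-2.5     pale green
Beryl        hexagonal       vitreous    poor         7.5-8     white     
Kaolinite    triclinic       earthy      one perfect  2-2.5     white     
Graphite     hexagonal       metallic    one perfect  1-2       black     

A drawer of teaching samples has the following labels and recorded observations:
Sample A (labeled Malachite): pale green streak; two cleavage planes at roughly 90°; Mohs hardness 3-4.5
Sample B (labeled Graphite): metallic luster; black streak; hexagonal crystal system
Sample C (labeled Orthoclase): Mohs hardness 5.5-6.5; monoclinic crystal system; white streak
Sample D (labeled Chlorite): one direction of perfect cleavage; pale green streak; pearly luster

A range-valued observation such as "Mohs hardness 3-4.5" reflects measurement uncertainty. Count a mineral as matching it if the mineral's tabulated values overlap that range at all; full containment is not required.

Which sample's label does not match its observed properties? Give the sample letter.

A

Sample A: Malachite has cleavage one perfect, but the record shows two cleavage planes at roughly 90° — this label is wrong.
Sample B: every observation is compatible with the reference values for Graphite.
Sample C: every observation is compatible with the reference values for Orthoclase.
Sample D: every observation is compatible with the reference values for Chlorite.
Only sample A is inconsistent with its label.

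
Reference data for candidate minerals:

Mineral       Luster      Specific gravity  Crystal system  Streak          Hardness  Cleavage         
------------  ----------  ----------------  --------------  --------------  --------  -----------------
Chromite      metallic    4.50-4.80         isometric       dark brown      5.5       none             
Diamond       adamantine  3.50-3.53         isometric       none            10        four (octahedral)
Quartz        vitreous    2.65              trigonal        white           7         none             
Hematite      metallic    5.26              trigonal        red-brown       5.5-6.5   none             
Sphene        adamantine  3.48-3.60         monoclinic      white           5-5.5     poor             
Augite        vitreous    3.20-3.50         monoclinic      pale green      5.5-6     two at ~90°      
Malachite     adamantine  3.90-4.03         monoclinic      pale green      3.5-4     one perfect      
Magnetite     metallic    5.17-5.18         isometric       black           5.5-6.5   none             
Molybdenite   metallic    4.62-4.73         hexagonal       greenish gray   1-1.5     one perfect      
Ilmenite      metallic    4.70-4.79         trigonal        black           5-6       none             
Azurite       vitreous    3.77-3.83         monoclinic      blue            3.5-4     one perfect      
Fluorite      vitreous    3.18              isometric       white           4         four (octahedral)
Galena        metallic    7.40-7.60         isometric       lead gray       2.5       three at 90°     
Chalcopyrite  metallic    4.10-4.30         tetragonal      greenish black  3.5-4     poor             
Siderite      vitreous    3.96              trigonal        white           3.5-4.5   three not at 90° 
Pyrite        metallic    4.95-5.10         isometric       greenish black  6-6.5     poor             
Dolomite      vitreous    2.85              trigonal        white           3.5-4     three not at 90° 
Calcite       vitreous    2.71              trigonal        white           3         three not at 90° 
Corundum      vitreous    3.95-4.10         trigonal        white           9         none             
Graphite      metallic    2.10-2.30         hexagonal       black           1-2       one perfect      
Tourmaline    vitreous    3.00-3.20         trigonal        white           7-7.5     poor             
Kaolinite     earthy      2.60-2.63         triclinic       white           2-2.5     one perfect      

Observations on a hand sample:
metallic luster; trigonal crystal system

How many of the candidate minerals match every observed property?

2

Metallic luster — narrows the field to Chromite, Hematite, Magnetite, Molybdenite, Ilmenite, Galena, Chalcopyrite, Pyrite, Graphite.
Trigonal crystal system — narrows the field to Hematite, Ilmenite.
The minerals that satisfy all observations are Hematite, Ilmenite.
That is 2 minerals.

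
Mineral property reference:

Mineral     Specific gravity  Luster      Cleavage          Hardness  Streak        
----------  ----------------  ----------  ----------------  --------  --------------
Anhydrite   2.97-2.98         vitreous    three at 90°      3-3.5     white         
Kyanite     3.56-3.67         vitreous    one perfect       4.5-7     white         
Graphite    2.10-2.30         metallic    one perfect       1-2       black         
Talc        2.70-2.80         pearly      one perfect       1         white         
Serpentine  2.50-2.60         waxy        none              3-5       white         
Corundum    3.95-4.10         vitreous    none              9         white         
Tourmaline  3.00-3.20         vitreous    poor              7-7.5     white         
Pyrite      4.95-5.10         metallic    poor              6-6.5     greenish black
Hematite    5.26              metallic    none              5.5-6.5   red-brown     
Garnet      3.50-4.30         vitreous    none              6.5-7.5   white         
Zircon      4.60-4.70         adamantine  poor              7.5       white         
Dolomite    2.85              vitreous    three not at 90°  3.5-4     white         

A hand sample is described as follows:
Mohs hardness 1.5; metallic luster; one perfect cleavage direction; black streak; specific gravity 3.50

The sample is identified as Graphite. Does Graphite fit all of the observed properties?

Mohs hardness 1.5 — consistent with Graphite (hardness 1-2).
Metallic luster — consistent with Graphite (metallic luster).
One perfect cleavage direction — consistent with Graphite (cleavage one perfect).
Black streak — consistent with Graphite (black streak).
Specific gravity 3.50 — Graphite has SG 2.10-2.30; which does not match.
Graphite is excluded by the specific gravity.

Inconsistent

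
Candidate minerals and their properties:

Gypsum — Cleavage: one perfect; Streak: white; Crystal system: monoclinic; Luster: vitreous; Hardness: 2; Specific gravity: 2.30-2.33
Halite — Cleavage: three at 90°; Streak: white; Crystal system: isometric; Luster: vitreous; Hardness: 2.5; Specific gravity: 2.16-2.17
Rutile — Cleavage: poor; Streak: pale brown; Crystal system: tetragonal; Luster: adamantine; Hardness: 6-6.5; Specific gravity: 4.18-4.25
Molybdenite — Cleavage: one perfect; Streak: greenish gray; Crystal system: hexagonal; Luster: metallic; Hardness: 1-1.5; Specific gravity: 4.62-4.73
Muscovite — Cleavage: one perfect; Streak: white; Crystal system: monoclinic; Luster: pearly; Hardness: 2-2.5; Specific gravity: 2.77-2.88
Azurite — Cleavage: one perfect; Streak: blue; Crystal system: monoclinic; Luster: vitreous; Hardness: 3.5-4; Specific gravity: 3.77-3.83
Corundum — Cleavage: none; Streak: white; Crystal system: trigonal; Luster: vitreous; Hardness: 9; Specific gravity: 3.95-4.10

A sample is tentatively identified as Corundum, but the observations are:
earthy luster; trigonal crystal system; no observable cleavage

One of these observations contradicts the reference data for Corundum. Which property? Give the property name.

luster

Earthy luster: Corundum has vitreous luster — does not match.
Trigonal crystal system: Corundum has trigonal system — agrees.
No observable cleavage: Corundum has cleavage none — agrees.
Everything matches except the luster.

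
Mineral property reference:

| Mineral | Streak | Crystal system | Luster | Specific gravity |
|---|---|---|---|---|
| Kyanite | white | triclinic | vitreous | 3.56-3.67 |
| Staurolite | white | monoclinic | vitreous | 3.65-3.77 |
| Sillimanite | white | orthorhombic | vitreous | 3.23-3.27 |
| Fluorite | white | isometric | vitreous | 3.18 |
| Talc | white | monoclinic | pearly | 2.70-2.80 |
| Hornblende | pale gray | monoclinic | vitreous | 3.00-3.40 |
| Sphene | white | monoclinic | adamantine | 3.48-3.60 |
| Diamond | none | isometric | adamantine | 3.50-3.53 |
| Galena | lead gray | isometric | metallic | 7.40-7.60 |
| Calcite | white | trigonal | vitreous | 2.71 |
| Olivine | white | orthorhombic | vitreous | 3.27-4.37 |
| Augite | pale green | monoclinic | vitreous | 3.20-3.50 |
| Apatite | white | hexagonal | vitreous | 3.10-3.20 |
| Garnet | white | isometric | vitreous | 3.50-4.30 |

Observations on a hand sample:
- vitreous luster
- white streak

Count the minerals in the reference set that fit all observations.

8

Vitreous luster excludes Talc, Sphene, Diamond, Galena.
White streak excludes Hornblende, Augite.
Consistent with every observation: Apatite, Calcite, Fluorite, Garnet, Kyanite, Olivine, Sillimanite, Staurolite.
That is 8 minerals.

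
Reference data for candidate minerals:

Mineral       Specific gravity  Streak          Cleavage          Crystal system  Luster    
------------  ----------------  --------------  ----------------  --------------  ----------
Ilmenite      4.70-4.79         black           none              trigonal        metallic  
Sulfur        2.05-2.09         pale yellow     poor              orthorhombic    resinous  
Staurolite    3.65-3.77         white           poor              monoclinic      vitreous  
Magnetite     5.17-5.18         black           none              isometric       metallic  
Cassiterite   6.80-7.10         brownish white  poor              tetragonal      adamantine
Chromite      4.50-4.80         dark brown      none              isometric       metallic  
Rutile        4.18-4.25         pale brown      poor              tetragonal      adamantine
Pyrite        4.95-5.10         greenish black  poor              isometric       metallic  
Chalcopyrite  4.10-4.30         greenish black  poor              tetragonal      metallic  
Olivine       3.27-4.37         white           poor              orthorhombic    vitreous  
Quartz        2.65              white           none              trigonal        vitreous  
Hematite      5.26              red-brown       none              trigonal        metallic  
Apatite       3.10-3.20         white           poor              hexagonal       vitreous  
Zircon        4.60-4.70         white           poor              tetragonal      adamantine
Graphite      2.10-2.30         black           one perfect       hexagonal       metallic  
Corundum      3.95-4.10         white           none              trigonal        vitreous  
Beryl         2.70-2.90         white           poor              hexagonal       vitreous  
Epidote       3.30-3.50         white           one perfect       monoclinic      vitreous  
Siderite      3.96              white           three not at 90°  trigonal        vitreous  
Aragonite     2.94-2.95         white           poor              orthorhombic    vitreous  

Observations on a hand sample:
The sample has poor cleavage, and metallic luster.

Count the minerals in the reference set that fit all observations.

2

Poor cleavage — Sulfur, Staurolite, Cassiterite, Rutile, Pyrite, Chalcopyrite, Olivine, Apatite, Zircon, Beryl, Aragonite remain.
Metallic luster — narrows the field to Pyrite, Chalcopyrite.
Remaining candidates: Chalcopyrite, Pyrite.
That is 2 minerals.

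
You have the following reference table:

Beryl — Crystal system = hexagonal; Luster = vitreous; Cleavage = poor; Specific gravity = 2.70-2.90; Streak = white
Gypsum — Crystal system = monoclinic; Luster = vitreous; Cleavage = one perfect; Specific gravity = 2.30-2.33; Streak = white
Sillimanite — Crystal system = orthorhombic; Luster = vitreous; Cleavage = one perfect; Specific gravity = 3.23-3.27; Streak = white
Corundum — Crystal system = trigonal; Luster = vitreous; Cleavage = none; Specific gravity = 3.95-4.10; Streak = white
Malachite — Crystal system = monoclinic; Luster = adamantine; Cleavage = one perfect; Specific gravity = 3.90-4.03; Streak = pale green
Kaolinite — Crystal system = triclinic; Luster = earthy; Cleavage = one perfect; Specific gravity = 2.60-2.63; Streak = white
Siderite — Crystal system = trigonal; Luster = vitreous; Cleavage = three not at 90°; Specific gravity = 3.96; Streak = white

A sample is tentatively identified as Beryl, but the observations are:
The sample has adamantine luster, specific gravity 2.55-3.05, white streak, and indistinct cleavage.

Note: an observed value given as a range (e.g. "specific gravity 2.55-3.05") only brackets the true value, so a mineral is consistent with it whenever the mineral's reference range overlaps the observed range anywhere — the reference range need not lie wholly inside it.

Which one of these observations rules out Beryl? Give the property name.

luster

Adamantine luster: Beryl has vitreous luster — inconsistent.
Specific gravity 2.55-3.05: Beryl has SG 2.70-2.90 — agrees.
White streak: Beryl has white streak — agrees.
Indistinct cleavage: Beryl has cleavage poor — agrees.
Only the luster is inconsistent.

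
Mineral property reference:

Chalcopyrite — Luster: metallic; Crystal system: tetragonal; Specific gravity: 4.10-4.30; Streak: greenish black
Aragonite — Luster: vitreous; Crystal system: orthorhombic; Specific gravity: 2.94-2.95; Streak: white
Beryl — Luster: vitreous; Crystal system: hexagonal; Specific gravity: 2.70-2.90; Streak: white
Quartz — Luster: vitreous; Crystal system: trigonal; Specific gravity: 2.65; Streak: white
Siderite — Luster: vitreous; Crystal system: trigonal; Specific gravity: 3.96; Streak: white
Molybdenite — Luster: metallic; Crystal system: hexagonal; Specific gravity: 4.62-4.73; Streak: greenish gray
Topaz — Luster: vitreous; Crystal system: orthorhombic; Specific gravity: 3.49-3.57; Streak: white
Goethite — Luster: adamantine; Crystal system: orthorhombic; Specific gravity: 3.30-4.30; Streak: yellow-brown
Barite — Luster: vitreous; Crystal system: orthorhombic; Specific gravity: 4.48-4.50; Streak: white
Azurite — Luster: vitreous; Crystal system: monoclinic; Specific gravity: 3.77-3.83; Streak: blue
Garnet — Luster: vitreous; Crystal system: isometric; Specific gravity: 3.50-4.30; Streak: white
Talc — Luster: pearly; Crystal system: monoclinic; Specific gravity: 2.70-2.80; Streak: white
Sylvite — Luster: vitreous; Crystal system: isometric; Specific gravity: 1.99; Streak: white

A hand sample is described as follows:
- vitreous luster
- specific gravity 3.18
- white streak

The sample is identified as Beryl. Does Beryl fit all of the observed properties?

Vitreous luster — fits Beryl (vitreous luster).
Specific gravity 3.18 — Beryl has SG 2.70-2.90; which does not match.
White streak — fits Beryl (white streak).
The specific gravity observation rules out Beryl.

Inconsistent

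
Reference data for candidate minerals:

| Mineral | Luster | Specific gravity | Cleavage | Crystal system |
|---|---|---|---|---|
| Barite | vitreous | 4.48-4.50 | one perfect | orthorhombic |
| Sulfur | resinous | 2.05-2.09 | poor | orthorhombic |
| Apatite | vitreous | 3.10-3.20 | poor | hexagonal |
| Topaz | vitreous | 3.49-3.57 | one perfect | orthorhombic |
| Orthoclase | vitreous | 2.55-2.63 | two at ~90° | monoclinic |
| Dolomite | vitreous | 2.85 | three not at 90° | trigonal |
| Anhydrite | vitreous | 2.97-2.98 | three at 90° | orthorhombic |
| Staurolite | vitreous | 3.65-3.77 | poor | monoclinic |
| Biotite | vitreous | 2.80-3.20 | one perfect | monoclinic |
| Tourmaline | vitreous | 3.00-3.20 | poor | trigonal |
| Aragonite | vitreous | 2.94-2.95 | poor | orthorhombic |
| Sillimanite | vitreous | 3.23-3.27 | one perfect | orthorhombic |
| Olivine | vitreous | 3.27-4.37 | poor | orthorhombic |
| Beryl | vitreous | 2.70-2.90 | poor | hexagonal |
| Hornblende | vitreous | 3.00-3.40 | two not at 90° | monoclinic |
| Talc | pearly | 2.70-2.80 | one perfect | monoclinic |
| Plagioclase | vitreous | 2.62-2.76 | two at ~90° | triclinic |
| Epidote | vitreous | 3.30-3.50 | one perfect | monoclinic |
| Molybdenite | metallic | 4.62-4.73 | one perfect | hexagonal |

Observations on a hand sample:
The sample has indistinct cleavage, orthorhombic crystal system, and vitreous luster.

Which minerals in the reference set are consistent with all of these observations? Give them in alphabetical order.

Indistinct cleavage — only Sulfur, Apatite, Staurolite, Tourmaline, Aragonite, Olivine, Beryl remain.
Orthorhombic crystal system — only Sulfur, Aragonite, Olivine remain.
Vitreous luster is inconsistent with Sulfur.
The minerals that satisfy all observations are Aragonite, Olivine.

Aragonite, Olivine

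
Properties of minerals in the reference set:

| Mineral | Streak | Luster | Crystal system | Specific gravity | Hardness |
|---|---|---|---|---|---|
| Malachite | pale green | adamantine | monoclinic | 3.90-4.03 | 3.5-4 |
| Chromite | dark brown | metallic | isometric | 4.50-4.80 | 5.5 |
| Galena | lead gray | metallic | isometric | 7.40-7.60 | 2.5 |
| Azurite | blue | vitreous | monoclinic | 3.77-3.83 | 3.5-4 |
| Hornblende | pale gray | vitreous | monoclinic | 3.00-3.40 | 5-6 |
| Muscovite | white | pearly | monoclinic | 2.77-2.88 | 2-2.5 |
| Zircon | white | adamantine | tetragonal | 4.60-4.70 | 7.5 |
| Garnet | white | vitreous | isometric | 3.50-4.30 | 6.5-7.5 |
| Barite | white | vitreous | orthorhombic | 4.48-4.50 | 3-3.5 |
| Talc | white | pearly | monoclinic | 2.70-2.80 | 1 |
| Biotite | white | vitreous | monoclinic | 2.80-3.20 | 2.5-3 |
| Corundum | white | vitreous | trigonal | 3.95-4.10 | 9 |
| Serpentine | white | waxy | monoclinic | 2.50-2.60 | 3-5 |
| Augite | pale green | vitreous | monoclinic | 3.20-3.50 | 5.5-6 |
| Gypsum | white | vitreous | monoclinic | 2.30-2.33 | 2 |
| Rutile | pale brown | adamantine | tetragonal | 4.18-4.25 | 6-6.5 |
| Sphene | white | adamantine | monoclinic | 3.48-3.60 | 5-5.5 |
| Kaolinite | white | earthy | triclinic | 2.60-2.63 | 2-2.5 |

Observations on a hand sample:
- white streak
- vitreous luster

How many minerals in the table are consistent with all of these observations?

5

White streak: leaves Muscovite, Zircon, Garnet, Barite, Talc, Biotite, Corundum, Serpentine, Gypsum, Sphene, Kaolinite.
Vitreous luster: leaves Garnet, Barite, Biotite, Corundum, Gypsum.
Remaining candidates: Barite, Biotite, Corundum, Garnet, Gypsum.
That is 5 minerals.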